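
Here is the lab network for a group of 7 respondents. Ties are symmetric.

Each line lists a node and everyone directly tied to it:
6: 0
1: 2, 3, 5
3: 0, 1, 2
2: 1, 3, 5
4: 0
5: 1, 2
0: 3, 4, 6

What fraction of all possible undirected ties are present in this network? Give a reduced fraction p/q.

There are 8 edges and 7 nodes, so the maximum possible is C(7,2) = 21.
Density = 8/21.

8/21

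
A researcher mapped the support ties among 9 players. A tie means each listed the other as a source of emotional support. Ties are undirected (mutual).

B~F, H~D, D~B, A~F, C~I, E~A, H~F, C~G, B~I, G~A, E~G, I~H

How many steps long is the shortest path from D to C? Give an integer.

3

One shortest route is D – H – I – C, which uses 3 edges, and at distance 2 from D we only reach {F, I}, which does not include C. So d(D,C) = 3.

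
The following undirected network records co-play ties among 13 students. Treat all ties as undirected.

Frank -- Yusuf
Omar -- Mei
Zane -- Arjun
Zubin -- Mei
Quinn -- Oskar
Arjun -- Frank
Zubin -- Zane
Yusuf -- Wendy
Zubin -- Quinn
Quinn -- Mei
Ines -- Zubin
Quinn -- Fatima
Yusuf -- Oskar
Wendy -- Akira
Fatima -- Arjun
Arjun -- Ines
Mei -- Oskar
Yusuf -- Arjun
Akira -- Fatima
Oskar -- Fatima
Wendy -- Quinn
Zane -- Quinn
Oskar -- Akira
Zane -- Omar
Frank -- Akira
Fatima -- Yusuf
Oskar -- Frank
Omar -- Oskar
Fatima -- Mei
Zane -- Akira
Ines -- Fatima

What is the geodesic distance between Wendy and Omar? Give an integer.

3

One shortest route is Wendy – Quinn – Oskar – Omar, which uses 3 edges, and at distance 2 from Wendy we only reach {Arjun, Fatima, Frank, Mei, Oskar, Zane, Zubin}, which does not include Omar. So d(Wendy,Omar) = 3.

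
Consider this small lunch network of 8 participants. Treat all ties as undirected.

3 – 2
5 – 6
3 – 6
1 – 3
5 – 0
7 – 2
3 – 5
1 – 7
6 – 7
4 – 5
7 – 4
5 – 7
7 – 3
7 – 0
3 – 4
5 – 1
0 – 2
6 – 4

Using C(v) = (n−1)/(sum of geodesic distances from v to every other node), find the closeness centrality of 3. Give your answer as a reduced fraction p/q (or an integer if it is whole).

7/8

Distances from 3: 0:2, 1:1, 2:1, 4:1, 5:1, 6:1, 7:1. Sum = 8.
n = 8, so closeness = 7/8.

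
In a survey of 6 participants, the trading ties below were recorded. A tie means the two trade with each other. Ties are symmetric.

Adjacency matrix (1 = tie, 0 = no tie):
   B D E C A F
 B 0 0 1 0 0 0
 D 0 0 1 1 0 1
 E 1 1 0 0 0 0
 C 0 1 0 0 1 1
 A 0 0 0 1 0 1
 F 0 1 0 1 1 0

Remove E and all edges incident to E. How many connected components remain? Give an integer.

Without E, the remaining ties split the others into: {B}; {A, C, D, F}.
That's 2 separate components.

2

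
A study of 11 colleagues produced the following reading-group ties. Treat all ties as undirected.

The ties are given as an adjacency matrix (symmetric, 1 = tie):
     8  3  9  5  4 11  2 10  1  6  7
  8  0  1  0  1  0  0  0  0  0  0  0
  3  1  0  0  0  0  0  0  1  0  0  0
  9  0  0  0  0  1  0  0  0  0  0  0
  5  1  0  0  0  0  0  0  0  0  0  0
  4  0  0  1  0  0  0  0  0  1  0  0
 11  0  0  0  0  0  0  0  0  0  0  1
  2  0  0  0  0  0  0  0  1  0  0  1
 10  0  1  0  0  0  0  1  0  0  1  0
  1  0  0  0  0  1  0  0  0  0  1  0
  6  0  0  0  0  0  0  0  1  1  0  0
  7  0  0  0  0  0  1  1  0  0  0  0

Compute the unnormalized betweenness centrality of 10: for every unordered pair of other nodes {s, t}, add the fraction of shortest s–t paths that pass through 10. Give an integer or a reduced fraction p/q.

33

Pairs whose geodesics pass through 10 — 8–9: 1; 8–4: 1; 8–11: 1; 8–2: 1; 8–1: 1; 8–6: 1; 8–7: 1; 3–9: 1; 3–4: 1; 3–11: 1; 3–2: 1; 3–1: 1; 3–6: 1; 3–7: 1 … (+19 more pairs).
All other pairs contribute 0.
Summing the contributions gives betweenness(10) = 33.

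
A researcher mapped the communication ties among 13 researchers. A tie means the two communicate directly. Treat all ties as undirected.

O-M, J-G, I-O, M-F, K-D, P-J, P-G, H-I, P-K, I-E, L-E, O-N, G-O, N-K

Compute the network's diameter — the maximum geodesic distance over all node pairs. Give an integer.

Eccentricity of each node (its greatest distance to any other): D:6, E:5, F:5, G:4, H:5, I:4, J:5, K:5, L:6, M:4, N:4, O:3, P:5.
The maximum eccentricity is 6, realized for instance by the pair L–D via L – E – I – O – N – K – D. So the diameter is 6.

6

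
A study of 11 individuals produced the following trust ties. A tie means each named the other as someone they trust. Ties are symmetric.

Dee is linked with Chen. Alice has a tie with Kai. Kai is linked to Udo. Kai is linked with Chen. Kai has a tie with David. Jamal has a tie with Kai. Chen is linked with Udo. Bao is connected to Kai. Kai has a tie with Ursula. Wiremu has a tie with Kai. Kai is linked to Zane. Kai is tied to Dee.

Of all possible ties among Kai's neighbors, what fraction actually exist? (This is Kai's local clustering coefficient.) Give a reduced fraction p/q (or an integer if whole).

Kai's neighbors: Alice, Bao, Chen, David, Dee, Jamal, Udo, Ursula, Wiremu, and Zane (k = 10).
Possible neighbor pairs: C(10,2) = 45. Edges among them: Chen–Dee, Chen–Udo → e = 2.
Clustering(Kai) = 2/45.

2/45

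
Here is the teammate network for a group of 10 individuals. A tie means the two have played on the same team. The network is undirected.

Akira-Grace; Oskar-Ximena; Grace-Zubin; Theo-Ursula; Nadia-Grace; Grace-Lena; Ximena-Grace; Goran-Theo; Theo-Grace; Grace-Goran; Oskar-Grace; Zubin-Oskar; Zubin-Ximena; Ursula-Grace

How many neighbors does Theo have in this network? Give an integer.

Theo is directly tied to Goran, Grace, and Ursula. That is 3 neighbors, so the degree of Theo is 3.

3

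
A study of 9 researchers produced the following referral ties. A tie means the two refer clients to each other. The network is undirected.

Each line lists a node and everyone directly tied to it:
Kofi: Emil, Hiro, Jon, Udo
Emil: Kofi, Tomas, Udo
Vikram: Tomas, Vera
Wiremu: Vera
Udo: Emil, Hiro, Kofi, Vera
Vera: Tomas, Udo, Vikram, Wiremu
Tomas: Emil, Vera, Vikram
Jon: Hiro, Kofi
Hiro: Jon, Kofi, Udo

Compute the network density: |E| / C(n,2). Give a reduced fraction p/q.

13/36

There are 13 edges and 9 nodes, so the maximum possible is C(9,2) = 36.
Density = 13/36.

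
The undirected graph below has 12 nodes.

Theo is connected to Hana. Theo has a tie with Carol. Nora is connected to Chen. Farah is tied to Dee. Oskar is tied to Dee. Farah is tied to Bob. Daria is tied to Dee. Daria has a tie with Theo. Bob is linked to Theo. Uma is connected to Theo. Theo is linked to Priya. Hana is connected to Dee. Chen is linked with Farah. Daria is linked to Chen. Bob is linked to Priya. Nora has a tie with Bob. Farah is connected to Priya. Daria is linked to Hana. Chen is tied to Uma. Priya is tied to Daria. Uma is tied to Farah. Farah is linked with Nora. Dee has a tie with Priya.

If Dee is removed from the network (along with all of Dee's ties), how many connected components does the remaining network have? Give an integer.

2

Without Dee, the remaining ties split the others into: {Bob, Carol, Chen, Daria, Farah, Hana, Nora, Priya, Theo, Uma}; {Oskar}.
That's 2 separate components.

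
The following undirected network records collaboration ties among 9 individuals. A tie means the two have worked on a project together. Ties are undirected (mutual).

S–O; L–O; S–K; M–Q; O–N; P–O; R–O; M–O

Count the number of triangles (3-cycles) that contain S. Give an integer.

S's neighbors are K and O, but none of them are tied to each other, so no triangle contains S.

0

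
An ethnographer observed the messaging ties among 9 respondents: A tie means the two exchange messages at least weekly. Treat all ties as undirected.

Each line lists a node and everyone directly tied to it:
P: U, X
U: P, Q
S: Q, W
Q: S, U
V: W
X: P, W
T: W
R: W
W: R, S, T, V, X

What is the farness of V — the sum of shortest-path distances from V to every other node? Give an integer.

Distances from V: P:3, Q:3, R:2, S:2, T:2, U:4, W:1, X:2.
Sum = 3 + 3 + 2 + 2 + 2 + 4 + 1 + 2 = 19.

19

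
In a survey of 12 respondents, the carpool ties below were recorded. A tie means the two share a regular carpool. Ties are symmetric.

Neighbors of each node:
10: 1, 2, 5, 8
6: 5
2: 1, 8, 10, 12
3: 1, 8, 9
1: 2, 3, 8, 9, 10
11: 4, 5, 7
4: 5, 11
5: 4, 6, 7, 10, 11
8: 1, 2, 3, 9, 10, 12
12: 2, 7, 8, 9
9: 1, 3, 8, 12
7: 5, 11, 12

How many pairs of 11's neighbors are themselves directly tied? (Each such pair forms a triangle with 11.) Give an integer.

11's neighbors: 4, 5, and 7.
Neighbor pairs that are themselves tied: 11–4–5; 11–5–7. Each forms one triangle with 11, for 2 in total.

2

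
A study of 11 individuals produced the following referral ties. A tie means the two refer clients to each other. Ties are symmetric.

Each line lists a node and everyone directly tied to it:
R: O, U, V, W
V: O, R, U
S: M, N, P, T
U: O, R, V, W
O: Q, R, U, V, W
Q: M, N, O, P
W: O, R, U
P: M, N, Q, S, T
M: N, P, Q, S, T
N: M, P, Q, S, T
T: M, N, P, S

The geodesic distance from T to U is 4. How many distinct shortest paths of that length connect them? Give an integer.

The shortest distance is 4. The length-4 paths are: T–P–Q–O–U; T–N–Q–O–U; T–M–Q–O–U.
That gives 3 distinct shortest paths.

3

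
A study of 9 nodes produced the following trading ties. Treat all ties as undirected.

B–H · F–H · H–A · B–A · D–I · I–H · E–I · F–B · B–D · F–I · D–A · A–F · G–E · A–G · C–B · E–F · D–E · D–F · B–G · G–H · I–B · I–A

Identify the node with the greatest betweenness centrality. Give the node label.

Unnormalized betweenness of each node: A:13/12, B:97/12, C:0, D:3/4, E:5/6, F:4/3, G:13/12, H:1/2, I:4/3.
B has the largest value, 97/12, making it the main broker — the node through which the most shortest paths run.

B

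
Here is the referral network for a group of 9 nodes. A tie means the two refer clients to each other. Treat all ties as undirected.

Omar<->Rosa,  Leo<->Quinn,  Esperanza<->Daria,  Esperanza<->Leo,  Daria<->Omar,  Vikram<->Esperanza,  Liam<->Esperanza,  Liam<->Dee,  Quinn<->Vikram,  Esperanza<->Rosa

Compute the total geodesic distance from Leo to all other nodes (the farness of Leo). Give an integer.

Distances from Leo: Daria:2, Dee:3, Esperanza:1, Liam:2, Omar:3, Quinn:1, Rosa:2, Vikram:2.
Sum = 2 + 3 + 1 + 2 + 3 + 1 + 2 + 2 = 16.

16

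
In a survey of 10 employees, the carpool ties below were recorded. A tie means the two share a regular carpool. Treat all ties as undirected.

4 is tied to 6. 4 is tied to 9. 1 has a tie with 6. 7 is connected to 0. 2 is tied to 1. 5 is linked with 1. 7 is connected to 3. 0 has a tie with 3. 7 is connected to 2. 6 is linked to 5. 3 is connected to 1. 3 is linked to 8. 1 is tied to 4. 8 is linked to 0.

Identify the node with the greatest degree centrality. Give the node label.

1

Degrees — 0:3, 1:5, 2:2, 3:4, 4:3, 5:2, 6:3, 7:3, 8:2, 9:1.
The maximum is 5, attained only by 1.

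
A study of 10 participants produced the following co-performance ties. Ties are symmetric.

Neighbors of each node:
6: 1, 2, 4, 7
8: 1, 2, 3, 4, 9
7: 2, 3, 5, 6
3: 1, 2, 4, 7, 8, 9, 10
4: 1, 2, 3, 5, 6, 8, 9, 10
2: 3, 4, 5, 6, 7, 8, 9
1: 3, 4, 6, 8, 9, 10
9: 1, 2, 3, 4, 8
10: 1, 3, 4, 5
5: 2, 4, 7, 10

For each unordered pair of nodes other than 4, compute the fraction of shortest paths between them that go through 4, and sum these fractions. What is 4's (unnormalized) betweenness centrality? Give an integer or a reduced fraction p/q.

Pairs whose geodesics pass through 4 — 9–10: 1/3; 9–5: 1/2; 9–6: 1/3; 2–10: 1/3; 2–1: 1/5; 10–6: 1/2; 10–8: 1/3; 1–5: 1/2; 3–5: 1/4; 3–6: 1/4; 5–6: 1/3; 5–8: 1/2; 6–8: 1/3.
All other pairs contribute 0.
Summing the contributions gives betweenness(4) = 47/10.

47/10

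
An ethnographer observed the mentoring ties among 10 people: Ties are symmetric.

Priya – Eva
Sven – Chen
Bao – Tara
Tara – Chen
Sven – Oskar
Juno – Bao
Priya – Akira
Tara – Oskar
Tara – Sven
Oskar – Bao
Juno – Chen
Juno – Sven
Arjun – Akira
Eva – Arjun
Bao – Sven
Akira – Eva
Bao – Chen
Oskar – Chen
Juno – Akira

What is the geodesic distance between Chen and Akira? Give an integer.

2

One shortest route is Chen – Juno – Akira, which uses 2 edges, and Chen and Akira are not directly tied, so nothing shorter exists. So d(Chen,Akira) = 2.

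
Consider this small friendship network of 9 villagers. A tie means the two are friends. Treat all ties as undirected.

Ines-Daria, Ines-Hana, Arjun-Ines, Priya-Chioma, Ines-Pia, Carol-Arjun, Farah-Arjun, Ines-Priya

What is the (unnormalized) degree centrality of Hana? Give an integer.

Hana is directly tied to Ines. That is 1 neighbor, so the degree of Hana is 1.

1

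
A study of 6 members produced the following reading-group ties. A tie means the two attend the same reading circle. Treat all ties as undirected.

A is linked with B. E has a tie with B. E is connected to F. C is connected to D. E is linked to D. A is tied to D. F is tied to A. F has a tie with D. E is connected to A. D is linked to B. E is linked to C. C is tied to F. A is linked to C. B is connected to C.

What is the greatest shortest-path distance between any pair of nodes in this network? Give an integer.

Eccentricity of each node (its greatest distance to any other): A:1, B:2, C:1, D:1, E:1, F:2.
The maximum eccentricity is 2, realized for instance by the pair F–B via F – C – B. So the diameter is 2.

2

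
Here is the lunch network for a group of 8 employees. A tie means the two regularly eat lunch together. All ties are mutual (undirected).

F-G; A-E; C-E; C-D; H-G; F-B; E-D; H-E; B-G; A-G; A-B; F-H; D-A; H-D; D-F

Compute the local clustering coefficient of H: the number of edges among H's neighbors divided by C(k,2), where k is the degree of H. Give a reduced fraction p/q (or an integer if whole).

1/2

H's neighbors: D, E, F, and G (k = 4).
Possible neighbor pairs: C(4,2) = 6. Edges among them: D–E, D–F, F–G → e = 3.
Clustering(H) = 3/6 = 1/2.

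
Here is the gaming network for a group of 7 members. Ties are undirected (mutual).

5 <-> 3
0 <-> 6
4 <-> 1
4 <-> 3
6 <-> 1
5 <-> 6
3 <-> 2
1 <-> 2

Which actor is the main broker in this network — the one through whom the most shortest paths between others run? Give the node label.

6

Unnormalized betweenness of each node: 0:0, 1:9/2, 2:1/2, 3:5/2, 4:1/2, 5:2, 6:6.
6 has the largest value, 6, making it the main broker — the node through which the most shortest paths run.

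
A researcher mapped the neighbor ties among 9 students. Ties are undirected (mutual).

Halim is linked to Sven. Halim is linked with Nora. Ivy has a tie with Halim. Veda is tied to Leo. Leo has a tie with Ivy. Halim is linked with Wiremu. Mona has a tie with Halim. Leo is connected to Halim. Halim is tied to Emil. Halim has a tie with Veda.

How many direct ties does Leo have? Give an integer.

Leo is directly tied to Halim, Ivy, and Veda. That is 3 neighbors, so the degree of Leo is 3.

3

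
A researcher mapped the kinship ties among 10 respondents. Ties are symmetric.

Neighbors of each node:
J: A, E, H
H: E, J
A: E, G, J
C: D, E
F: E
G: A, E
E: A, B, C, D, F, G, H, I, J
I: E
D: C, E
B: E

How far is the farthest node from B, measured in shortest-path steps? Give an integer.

2

Distances from B: A:2, C:2, D:2, E:1, F:2, G:2, H:2, I:2, J:2.
The largest is 2 (to C, J, F, A, H, G, I, and D), so the eccentricity of B is 2.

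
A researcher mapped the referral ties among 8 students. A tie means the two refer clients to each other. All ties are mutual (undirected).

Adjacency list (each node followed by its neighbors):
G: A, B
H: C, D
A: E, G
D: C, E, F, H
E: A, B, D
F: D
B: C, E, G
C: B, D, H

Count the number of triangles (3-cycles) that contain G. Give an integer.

0

G's neighbors are A and B, but none of them are tied to each other, so no triangle contains G.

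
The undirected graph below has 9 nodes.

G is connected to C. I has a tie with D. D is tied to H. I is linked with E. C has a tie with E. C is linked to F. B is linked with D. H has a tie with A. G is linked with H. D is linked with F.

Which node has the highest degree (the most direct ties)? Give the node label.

D

Degrees — A:1, B:1, C:3, D:4, E:2, F:2, G:2, H:3, I:2.
The maximum is 4, attained only by D.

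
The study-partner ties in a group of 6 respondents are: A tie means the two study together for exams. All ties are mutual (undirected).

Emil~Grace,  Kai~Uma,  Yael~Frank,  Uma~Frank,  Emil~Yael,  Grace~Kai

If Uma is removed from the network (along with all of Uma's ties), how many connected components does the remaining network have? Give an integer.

1

Uma's neighbors (Frank and Kai) remain reachable from one another through other ties, so the rest of the network stays in one piece.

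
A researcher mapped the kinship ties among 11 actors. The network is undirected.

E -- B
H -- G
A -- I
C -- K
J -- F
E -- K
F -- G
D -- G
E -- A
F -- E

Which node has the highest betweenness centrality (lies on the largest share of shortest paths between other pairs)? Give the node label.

E

Unnormalized betweenness of each node: A:9, B:0, C:0, D:0, E:33, F:27, G:17, H:0, I:0, J:0, K:9.
E has the largest value, 33, making it the main broker — the node through which the most shortest paths run.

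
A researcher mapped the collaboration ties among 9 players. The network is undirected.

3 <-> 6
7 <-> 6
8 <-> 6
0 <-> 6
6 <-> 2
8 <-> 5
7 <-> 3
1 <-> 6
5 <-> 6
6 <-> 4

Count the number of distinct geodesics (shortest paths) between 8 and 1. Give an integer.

The shortest distance is 2, and the only length-2 path is 8–6–1. So there is exactly 1 shortest path.

1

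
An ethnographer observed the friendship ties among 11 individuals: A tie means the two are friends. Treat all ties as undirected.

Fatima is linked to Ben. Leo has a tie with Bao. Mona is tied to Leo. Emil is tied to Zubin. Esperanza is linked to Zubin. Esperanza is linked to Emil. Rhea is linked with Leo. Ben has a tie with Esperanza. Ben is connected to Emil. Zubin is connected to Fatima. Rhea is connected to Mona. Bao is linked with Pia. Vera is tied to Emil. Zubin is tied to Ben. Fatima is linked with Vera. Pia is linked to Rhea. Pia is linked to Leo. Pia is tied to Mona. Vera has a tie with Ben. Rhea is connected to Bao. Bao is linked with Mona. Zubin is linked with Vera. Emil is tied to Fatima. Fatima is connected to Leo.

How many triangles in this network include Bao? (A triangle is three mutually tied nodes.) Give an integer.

6

Bao's neighbors: Leo, Mona, Pia, and Rhea.
Neighbor pairs that are themselves tied: Bao–Leo–Mona; Bao–Leo–Pia; Bao–Leo–Rhea; Bao–Mona–Pia; Bao–Mona–Rhea; Bao–Pia–Rhea. Each forms one triangle with Bao, for 6 in total.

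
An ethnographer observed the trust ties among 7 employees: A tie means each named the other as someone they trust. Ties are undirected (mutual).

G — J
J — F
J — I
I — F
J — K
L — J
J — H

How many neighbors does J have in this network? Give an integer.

J is directly tied to F, G, H, I, K, and L. That is 6 neighbors, so the degree of J is 6.

6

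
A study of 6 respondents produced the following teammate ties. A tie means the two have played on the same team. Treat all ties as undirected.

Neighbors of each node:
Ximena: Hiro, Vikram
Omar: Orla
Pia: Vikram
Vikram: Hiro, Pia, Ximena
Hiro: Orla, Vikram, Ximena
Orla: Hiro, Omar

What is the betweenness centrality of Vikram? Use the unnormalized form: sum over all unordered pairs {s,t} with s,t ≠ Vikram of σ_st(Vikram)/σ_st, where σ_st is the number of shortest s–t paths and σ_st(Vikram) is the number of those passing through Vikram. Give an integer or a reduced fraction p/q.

4

Pairs whose geodesics pass through Vikram — Hiro–Pia: 1; Ximena–Pia: 1; Orla–Pia: 1; Omar–Pia: 1.
All other pairs contribute 0.
Summing the contributions gives betweenness(Vikram) = 4.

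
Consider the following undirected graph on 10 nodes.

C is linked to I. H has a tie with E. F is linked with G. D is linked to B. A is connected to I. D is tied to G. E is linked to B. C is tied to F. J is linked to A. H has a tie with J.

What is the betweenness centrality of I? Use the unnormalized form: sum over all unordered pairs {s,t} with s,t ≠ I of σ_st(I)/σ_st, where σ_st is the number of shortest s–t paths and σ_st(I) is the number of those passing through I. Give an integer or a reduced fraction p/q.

8

Pairs whose geodesics pass through I — A–C: 1; A–F: 1; A–G: 1; A–D: 1/2; C–E: 1/2; C–H: 1; C–J: 1; F–H: 1/2; F–J: 1; G–J: 1/2.
All other pairs contribute 0.
Summing the contributions gives betweenness(I) = 8.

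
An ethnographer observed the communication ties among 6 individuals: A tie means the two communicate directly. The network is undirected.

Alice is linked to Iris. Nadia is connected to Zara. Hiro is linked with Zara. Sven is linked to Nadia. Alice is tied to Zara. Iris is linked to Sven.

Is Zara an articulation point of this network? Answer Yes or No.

Yes

Removing Zara leaves {Hiro} with no path to {Alice, Iris, Nadia, and Sven}, so the network splits into 2 components. Zara is a cut vertex.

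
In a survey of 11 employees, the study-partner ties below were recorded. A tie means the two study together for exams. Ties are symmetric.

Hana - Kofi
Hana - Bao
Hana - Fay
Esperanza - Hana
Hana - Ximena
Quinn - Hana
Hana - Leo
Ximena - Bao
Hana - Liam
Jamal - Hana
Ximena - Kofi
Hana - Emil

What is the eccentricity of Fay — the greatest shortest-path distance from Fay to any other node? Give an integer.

Distances from Fay: Bao:2, Emil:2, Esperanza:2, Hana:1, Jamal:2, Kofi:2, Leo:2, Liam:2, Quinn:2, Ximena:2.
The largest is 2 (to Jamal, Leo, Emil, Bao, Quinn, Kofi, Liam, Ximena, and Esperanza), so the eccentricity of Fay is 2.

2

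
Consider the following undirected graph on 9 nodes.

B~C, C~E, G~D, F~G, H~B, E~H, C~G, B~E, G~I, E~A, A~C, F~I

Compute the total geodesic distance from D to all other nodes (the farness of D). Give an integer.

Distances from D: A:3, B:3, C:2, E:3, F:2, G:1, H:4, I:2.
Sum = 3 + 3 + 2 + 3 + 2 + 1 + 4 + 2 = 20.

20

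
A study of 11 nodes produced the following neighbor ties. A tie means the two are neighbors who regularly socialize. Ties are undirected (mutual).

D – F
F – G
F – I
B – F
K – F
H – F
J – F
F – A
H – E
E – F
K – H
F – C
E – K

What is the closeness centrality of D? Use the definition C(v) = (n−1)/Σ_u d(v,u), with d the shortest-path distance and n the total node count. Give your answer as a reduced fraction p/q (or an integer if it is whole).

Distances from D: A:2, B:2, C:2, E:2, F:1, G:2, H:2, I:2, J:2, K:2. Sum = 19.
n = 11, so closeness = 10/19.

10/19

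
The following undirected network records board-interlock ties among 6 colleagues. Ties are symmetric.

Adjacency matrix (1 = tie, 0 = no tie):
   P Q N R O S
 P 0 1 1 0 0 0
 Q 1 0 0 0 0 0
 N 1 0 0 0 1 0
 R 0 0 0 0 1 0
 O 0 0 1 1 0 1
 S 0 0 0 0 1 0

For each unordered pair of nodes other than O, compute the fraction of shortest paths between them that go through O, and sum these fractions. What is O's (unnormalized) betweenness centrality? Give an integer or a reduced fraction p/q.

Pairs whose geodesics pass through O — P–R: 1; P–S: 1; Q–R: 1; Q–S: 1; N–R: 1; N–S: 1; R–S: 1.
All other pairs contribute 0.
Summing the contributions gives betweenness(O) = 7.

7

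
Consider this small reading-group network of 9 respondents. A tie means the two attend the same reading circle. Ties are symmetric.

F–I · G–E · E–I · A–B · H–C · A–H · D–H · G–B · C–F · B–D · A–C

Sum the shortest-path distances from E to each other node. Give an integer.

19

Distances from E: A:3, B:2, C:3, D:3, F:2, G:1, H:4, I:1.
Sum = 3 + 2 + 3 + 3 + 2 + 1 + 4 + 1 = 19.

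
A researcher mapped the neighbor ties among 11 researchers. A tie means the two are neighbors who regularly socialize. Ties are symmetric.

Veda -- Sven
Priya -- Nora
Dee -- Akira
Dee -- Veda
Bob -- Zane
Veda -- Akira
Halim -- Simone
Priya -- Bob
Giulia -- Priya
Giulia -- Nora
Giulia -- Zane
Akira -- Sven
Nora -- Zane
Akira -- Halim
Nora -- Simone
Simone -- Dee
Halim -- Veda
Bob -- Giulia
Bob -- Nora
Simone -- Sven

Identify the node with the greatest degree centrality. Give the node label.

Degrees — Akira:4, Bob:4, Dee:3, Giulia:4, Halim:3, Nora:5, Priya:3, Simone:4, Sven:3, Veda:4, Zane:3.
The maximum is 5, attained only by Nora.

Nora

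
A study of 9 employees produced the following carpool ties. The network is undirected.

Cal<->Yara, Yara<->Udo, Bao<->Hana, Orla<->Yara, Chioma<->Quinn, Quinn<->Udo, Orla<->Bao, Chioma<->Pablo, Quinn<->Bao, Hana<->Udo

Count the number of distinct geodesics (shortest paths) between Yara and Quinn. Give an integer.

1

The shortest distance is 2, and the only length-2 path is Yara–Udo–Quinn. So there is exactly 1 shortest path.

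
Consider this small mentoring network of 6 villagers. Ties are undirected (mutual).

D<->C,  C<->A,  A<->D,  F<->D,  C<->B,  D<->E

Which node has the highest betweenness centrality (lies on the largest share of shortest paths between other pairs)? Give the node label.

Unnormalized betweenness of each node: A:0, B:0, C:4, D:7, E:0, F:0.
D has the largest value, 7, making it the main broker — the node through which the most shortest paths run.

D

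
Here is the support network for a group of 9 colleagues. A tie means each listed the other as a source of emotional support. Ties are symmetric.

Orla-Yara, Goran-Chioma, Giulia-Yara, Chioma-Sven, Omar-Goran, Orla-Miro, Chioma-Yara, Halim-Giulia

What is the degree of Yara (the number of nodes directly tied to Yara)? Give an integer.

Yara is directly tied to Chioma, Giulia, and Orla. That is 3 neighbors, so the degree of Yara is 3.

3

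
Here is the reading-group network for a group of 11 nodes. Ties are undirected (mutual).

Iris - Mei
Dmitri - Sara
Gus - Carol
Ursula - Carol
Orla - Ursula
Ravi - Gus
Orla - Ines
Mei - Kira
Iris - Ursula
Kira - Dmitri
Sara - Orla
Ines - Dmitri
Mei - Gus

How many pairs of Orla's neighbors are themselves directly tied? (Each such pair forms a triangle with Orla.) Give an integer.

Orla's neighbors are Ines, Sara, and Ursula, but none of them are tied to each other, so no triangle contains Orla.

0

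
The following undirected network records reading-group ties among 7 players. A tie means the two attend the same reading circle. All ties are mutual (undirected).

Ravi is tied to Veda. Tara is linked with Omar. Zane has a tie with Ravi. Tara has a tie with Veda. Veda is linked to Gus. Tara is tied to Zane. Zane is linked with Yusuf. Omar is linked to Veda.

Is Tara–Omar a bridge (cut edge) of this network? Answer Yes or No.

Even without that edge, Tara still reaches Omar via Tara – Veda – Omar, so the network stays connected. Not a bridge.

No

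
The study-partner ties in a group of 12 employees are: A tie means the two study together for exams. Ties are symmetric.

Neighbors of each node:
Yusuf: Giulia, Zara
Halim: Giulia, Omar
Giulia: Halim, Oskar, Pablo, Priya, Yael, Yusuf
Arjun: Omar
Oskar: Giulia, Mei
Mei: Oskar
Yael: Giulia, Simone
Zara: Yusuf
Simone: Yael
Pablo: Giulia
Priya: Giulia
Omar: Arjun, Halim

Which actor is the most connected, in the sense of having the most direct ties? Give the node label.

Degrees — Arjun:1, Giulia:6, Halim:2, Mei:1, Omar:2, Oskar:2, Pablo:1, Priya:1, Simone:1, Yael:2, Yusuf:2, Zara:1.
The maximum is 6, attained only by Giulia.

Giulia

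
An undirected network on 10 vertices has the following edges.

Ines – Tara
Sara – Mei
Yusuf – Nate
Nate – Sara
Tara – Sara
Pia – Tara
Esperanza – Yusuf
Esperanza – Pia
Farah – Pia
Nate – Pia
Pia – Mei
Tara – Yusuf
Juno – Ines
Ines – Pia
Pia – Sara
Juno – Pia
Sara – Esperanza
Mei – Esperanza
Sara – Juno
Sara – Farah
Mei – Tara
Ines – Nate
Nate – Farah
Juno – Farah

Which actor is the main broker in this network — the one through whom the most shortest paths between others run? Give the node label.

Unnormalized betweenness of each node: Esperanza:25/18, Farah:13/36, Ines:19/18, Juno:7/12, Mei:1/4, Nate:115/36, Pia:41/6, Sara:19/4, Tara:11/4, Yusuf:5/6.
Pia has the largest value, 41/6, making it the main broker — the node through which the most shortest paths run.

Pia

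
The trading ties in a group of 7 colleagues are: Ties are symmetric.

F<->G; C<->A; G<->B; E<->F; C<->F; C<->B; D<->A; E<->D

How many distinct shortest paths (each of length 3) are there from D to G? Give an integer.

1

The shortest distance is 3, and the only length-3 path is D–E–F–G. So there is exactly 1 shortest path.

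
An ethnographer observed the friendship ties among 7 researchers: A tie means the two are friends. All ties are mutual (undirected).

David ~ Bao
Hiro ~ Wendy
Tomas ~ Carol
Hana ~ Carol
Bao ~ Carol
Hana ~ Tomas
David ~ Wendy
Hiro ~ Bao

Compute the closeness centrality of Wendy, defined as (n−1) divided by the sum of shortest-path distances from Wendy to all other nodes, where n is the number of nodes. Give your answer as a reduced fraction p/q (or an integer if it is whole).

Distances from Wendy: Bao:2, Carol:3, David:1, Hana:4, Hiro:1, Tomas:4. Sum = 15.
n = 7, so closeness = 6/15 = 2/5.

2/5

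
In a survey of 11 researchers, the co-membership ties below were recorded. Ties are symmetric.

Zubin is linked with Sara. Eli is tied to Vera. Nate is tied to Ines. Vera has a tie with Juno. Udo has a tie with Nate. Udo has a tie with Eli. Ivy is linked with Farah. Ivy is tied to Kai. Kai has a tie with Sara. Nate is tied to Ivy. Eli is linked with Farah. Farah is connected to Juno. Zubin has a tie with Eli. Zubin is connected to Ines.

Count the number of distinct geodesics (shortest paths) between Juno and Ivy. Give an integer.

1

The shortest distance is 2, and the only length-2 path is Juno–Farah–Ivy. So there is exactly 1 shortest path.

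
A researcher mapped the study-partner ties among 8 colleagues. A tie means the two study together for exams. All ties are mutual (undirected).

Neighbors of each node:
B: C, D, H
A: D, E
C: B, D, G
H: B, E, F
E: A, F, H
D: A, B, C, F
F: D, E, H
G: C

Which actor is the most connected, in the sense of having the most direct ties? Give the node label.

D

Degrees — A:2, B:3, C:3, D:4, E:3, F:3, G:1, H:3.
The maximum is 4, attained only by D.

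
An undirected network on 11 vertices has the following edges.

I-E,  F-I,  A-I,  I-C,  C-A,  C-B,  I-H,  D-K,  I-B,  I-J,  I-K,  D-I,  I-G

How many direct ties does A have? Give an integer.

A is directly tied to C and I. That is 2 neighbors, so the degree of A is 2.

2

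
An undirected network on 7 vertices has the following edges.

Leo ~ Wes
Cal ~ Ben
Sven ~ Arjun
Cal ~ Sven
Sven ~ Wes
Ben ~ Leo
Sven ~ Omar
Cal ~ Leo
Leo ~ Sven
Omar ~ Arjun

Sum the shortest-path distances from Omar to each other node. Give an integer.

Distances from Omar: Arjun:1, Ben:3, Cal:2, Leo:2, Sven:1, Wes:2.
Sum = 1 + 3 + 2 + 2 + 1 + 2 = 11.

11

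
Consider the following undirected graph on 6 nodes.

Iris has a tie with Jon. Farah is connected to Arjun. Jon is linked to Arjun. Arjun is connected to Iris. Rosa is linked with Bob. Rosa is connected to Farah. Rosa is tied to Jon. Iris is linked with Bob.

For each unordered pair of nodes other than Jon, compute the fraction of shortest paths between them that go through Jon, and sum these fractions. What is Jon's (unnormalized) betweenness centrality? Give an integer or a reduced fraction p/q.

Pairs whose geodesics pass through Jon — Arjun–Rosa: 1/2; Rosa–Iris: 1/2.
All other pairs contribute 0.
Summing the contributions gives betweenness(Jon) = 1.

1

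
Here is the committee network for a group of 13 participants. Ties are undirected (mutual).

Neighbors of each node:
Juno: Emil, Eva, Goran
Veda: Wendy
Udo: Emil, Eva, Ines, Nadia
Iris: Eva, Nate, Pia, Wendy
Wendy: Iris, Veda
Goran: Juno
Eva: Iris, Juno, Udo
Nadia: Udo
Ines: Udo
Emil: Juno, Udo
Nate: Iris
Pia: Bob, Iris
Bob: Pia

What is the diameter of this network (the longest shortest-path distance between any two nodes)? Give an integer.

5

Eccentricity of each node (its greatest distance to any other): Bob:5, Emil:5, Eva:3, Goran:5, Ines:5, Iris:3, Juno:4, Nadia:5, Nate:4, Pia:4, Udo:4, Veda:5, Wendy:4.
The maximum eccentricity is 5, realized for instance by the pair Bob–Nadia via Bob – Pia – Iris – Eva – Udo – Nadia. So the diameter is 5.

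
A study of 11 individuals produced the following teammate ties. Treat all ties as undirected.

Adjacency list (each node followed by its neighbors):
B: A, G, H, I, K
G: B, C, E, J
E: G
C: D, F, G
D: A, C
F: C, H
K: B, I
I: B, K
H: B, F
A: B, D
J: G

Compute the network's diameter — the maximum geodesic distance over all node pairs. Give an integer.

Eccentricity of each node (its greatest distance to any other): A:3, B:2, C:3, D:3, E:3, F:3, G:2, H:3, I:3, J:3, K:3.
The maximum eccentricity is 3, realized for instance by the pair E–A via E – G – B – A. So the diameter is 3.

3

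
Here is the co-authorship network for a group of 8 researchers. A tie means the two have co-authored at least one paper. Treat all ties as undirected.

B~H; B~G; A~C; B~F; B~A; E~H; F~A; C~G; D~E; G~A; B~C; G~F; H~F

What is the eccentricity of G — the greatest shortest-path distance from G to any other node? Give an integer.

4

Distances from G: A:1, B:1, C:1, D:4, E:3, F:1, H:2.
The largest is 4 (to D), so the eccentricity of G is 4.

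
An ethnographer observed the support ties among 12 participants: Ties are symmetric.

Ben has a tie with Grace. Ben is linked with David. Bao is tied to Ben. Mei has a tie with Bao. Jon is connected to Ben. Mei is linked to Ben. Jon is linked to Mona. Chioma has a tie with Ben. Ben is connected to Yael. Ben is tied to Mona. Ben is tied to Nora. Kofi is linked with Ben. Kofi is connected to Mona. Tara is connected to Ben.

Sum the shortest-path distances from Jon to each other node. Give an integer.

Distances from Jon: Bao:2, Ben:1, Chioma:2, David:2, Grace:2, Kofi:2, Mei:2, Mona:1, Nora:2, Tara:2, Yael:2.
Sum = 2 + 1 + 2 + 2 + 2 + 2 + 2 + 1 + 2 + 2 + 2 = 20.

20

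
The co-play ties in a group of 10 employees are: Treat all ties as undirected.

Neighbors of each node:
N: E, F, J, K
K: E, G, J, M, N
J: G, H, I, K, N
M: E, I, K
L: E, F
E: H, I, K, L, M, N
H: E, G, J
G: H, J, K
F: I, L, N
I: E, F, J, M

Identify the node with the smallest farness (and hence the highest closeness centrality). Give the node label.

Farness (sum of distances to all others) for each node — E:12, F:17, G:17, H:16, I:14, J:14, K:13, L:18, M:15, N:14.
The smallest farness is 12, for E, so E has the highest closeness.

E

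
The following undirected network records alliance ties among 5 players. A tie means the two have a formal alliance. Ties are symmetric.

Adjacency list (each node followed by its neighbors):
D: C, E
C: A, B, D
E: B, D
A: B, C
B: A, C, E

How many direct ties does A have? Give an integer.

A is directly tied to B and C. That is 2 neighbors, so the degree of A is 2.

2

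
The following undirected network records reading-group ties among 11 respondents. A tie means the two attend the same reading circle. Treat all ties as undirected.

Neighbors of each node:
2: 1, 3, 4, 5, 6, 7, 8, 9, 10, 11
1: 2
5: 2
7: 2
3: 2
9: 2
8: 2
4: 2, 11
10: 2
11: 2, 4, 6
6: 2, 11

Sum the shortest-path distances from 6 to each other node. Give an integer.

18

Distances from 6: 1:2, 2:1, 3:2, 4:2, 5:2, 7:2, 8:2, 9:2, 10:2, 11:1.
Sum = 2 + 1 + 2 + 2 + 2 + 2 + 2 + 2 + 2 + 1 = 18.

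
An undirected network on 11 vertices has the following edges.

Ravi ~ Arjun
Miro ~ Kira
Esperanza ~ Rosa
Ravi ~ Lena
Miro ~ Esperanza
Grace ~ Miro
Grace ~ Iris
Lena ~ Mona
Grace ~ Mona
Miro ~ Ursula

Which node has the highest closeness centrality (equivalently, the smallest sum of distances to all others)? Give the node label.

Grace

Farness (sum of distances to all others) for each node — Arjun:45, Esperanza:29, Grace:21, Iris:30, Kira:31, Lena:29, Miro:22, Mona:24, Ravi:36, Rosa:38, Ursula:31.
The smallest farness is 21, for Grace, so Grace has the highest closeness.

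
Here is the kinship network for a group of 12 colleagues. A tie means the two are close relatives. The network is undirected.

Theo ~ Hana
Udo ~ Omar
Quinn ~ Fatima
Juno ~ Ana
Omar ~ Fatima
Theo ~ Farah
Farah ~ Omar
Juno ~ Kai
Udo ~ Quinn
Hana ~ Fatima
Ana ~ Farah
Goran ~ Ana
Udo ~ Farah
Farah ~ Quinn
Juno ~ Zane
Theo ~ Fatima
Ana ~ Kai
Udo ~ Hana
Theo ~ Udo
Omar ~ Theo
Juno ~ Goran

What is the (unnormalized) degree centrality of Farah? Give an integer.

5

Farah is directly tied to Ana, Omar, Quinn, Theo, and Udo. That is 5 neighbors, so the degree of Farah is 5.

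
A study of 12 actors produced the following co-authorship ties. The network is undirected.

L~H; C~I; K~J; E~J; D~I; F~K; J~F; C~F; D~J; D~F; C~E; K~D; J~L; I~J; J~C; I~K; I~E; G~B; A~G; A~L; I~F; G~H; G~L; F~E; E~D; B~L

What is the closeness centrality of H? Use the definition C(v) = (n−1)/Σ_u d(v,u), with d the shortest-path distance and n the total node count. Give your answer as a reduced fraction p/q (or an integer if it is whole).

Distances from H: A:2, B:2, C:3, D:3, E:3, F:3, G:1, I:3, J:2, K:3, L:1. Sum = 26.
n = 12, so closeness = 11/26.

11/26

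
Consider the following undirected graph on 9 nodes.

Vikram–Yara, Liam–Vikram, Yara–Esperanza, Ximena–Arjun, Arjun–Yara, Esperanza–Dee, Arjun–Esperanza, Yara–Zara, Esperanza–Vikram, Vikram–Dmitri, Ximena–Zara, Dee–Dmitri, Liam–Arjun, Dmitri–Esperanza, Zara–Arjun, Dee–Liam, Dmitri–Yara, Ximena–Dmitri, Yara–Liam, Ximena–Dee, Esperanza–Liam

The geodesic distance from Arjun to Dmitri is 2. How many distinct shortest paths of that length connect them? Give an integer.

The shortest distance is 2. The length-2 paths are: Arjun–Ximena–Dmitri; Arjun–Yara–Dmitri; Arjun–Esperanza–Dmitri.
That gives 3 distinct shortest paths.

3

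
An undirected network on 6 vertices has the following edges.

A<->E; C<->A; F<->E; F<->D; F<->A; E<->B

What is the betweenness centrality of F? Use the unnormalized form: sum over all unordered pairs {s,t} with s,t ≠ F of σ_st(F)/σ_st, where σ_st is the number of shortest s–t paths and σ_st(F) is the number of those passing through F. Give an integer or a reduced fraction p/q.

Pairs whose geodesics pass through F — A–D: 1; D–B: 1; D–E: 1; D–C: 1.
All other pairs contribute 0.
Summing the contributions gives betweenness(F) = 4.

4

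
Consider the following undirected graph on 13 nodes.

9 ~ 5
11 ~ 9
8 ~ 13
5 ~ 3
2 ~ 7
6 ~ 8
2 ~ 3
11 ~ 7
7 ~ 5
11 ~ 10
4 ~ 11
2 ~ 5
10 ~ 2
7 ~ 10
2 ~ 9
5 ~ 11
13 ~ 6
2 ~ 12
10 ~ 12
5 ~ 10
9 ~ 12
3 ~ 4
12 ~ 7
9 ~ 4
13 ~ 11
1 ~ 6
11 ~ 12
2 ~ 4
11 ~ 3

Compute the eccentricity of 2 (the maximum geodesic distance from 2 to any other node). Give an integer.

Distances from 2: 1:5, 3:1, 4:1, 5:1, 6:4, 7:1, 8:4, 9:1, 10:1, 11:2, 12:1, 13:3.
The largest is 5 (to 1), so the eccentricity of 2 is 5.

5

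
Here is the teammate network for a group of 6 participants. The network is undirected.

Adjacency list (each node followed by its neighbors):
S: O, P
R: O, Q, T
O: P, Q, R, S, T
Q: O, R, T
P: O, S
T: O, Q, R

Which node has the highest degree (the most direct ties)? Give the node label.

O

Degrees — O:5, P:2, Q:3, R:3, S:2, T:3.
The maximum is 5, attained only by O.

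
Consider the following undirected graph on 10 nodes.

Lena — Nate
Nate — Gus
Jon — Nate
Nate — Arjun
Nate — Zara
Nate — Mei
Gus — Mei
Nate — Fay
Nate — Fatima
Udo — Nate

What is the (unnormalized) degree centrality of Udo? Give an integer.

1

Udo is directly tied to Nate. That is 1 neighbor, so the degree of Udo is 1.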